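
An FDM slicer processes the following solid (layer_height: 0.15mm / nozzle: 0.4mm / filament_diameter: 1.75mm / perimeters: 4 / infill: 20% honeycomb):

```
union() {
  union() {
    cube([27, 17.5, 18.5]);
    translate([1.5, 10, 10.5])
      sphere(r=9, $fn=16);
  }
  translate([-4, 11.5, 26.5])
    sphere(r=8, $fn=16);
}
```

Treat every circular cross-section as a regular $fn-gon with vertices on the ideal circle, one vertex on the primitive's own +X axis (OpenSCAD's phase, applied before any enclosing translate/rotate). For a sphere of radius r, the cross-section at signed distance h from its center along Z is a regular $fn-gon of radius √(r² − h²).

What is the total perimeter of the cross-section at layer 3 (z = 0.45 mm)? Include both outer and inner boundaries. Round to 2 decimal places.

89.00 mm

At z = 0.45 mm: the 27×17.5 cube contributes its full rectangle (perimeter 89.00 mm); the sphere at (1.5, 10) does not reach this height (|z−center|=10.050 > r=9); Taking the union: only the 27×17.5 cube is present, so the union is just that shape — boundary = 89.00 mm; the sphere at (-4, 11.5) is not intersected at this z (|z−center|=26.050 > r=8); Combining (union): only the result so far is present, so the union is just that shape — boundary = 89.00 mm. Overall, the cross-section is a single solid region. Total boundary length (outer) = 89.00 mm.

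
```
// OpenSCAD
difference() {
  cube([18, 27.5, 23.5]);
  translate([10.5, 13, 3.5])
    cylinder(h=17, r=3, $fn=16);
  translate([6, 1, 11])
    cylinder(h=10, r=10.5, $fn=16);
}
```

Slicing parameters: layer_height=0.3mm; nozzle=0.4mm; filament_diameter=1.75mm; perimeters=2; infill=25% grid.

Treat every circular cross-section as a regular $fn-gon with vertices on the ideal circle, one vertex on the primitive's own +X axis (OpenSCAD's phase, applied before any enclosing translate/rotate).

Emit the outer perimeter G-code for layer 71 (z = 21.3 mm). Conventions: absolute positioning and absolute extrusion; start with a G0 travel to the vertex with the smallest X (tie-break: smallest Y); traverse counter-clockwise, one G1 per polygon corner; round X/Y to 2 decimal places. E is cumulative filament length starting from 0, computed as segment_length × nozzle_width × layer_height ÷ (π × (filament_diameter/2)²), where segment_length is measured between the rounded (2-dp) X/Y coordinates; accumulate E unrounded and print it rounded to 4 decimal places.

G0 X0.00 Y0.00 Z21.30
G1 X18.00 Y0.00 E0.8980
G1 X18.00 Y27.50 E2.2700
G1 X0.00 Y27.50 E3.1680
G1 X0.00 Y0.00 E4.5400

At z = 21.3 mm: the cube is present — its section is the full 18×27.5 rectangle; the cylinder at (10.5, 13) is not intersected at this z (z outside [3.5, 20.5]); the cylinder at (6, 1) is absent (z outside [11, 21]); After the difference (first − rest): none of the subtracted shapes is present at this height, so the 18×27.5 cube is unchanged — 1 connected region. The outline is a single polygon with 4 vertices. Extrusion per mm of travel: 0.4 × 0.3 / (π × 0.875²) = 0.049890. Accumulating E over each segment gives final E = 4.5400.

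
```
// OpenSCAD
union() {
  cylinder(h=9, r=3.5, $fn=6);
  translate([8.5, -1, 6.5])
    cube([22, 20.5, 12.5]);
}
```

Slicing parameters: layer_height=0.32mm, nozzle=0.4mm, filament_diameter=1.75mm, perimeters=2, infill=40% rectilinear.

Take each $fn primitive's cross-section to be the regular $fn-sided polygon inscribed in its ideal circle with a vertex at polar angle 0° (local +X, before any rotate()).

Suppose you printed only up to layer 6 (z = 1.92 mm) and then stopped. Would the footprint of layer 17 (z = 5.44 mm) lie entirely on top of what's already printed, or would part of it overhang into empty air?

Compare the two slices. At z = 1.92: the r=3.5 cylinder contributes a regular 6-gon of circumradius 3.5 (area = (6/2)·3.500²·sin(360°/6) = 31.83 mm²); the cube at (8.5, -1) is not intersected at this z (z outside [6.5, 19]); Taking the union: only the r=3.5 cylinder is present, so the union is just that shape — area = 31.83 mm². At z = 5.44: the r=3.5 cylinder contributes a regular 6-gon of circumradius 3.5 (area = (6/2)·3.500²·sin(360°/6) = 31.83 mm²); the cube at (8.5, -1) does not reach this height (z outside [6.5, 19]); Combining (union): only the r=3.5 cylinder is present, so the union is just that shape — area = 31.83 mm². Checking containment: the cross-section at z = 5.44 is a subset of the cross-section at z = 1.92.

entirely on top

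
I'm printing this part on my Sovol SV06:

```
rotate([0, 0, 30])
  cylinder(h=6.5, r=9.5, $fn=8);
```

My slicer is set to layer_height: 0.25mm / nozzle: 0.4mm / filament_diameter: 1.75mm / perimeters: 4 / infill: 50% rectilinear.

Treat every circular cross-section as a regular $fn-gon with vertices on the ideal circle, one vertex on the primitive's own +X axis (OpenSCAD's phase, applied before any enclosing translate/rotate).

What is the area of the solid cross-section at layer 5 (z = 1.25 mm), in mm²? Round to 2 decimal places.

At z = 1.25 mm: the cylinder: section is a regular 8-gon, circumradius r=9.5 (area = (8/2)·9.500²·sin(360°/8) = 255.27 mm²); (rotated 30° about Z; rotation is an isometry so areas/perimeters/island counts are preserved). Overall, the cross-section is a single solid region. Net area = 255.27 mm².

255.27 mm²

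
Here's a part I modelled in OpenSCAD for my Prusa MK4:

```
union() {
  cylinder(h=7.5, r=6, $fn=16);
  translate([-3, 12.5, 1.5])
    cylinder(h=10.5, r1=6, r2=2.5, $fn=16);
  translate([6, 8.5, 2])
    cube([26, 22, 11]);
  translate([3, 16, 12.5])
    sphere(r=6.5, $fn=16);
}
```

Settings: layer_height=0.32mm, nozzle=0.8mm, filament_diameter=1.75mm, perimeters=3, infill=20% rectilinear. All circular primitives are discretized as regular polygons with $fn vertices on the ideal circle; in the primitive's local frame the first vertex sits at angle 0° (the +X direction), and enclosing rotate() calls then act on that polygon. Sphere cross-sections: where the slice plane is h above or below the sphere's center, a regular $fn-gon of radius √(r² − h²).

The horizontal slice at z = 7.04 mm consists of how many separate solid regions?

2

At z = 7.04 mm: the cylinder: section is a regular 16-gon, circumradius r=6; the cone at (-3, 12.5): at t=0.528 of its height the radius interpolates to r₁+(r₂−r₁)t = 4.153, giving a regular 16-gon of that circumradius; the cube at (6, 8.5) (footprint 26×22) is included at this height; the r=6.5 sphere at (3, 16) contributes a regular 16-gon of circumradius √(6.5²−5.46²) = 3.527; Taking the union: the regions partially overlap (shared area 2.45 mm²), so overlapping operands fuse into one piece — 2 connected regions. The result has 2 disconnected regions.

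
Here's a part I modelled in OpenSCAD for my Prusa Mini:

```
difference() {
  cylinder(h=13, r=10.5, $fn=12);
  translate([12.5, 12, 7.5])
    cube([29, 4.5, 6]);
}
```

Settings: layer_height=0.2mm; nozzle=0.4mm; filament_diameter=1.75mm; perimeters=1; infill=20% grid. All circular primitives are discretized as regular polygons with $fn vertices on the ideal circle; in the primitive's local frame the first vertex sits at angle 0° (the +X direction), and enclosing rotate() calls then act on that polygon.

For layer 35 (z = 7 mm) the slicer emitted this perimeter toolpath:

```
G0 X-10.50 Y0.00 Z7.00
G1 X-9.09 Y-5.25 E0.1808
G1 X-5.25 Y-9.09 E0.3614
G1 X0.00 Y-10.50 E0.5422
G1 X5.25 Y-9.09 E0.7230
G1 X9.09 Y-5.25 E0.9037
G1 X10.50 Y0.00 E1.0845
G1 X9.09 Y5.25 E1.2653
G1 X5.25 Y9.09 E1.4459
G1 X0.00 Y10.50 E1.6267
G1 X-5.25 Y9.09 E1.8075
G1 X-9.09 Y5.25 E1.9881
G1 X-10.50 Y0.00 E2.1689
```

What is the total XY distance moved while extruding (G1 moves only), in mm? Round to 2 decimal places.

Sum the Euclidean lengths of each G1 segment: total = 65.21 mm.

65.21 mm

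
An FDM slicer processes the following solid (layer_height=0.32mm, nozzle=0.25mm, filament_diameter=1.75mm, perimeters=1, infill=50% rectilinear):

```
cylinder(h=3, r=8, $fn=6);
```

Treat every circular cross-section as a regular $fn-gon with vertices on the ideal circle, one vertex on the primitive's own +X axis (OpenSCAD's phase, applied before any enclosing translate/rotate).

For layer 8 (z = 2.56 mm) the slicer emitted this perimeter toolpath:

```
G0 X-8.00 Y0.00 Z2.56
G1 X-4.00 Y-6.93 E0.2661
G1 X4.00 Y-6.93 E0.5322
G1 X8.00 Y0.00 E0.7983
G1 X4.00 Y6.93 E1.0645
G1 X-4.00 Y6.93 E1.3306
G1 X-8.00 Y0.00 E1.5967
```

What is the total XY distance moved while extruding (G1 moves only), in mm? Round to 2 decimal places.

48.01 mm

Sum the Euclidean lengths of each G1 segment: total = 48.01 mm.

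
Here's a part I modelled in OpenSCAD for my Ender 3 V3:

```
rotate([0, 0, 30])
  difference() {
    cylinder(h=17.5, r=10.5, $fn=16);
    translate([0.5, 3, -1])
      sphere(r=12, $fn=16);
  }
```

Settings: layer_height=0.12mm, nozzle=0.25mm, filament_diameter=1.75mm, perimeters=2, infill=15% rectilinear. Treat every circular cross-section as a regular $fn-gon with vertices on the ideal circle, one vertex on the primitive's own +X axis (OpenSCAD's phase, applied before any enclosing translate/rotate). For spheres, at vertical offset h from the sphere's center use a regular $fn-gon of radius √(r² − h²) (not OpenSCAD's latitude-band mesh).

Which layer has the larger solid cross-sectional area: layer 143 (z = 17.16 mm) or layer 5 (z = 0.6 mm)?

Layer 143 (z = 17.16): the r=10.5 cylinder contributes a regular 16-gon of circumradius 10.5 (area = (16/2)·10.500²·sin(360°/16) = 337.53 mm²); the sphere at (0.5, 3) is absent (|z−center|=18.160 > r=12); Subtracting the remaining from the first: none of the subtracted shapes is present at this height, so the r=10.5 cylinder is unchanged — area = 337.53 mm²; (whole slice rotated 30° about Z — lengths, areas and connectivity unchanged). So its area = 337.53 mm². Layer 5 (z = 0.6): the r=10.5 cylinder gives a regular 16-gon of circumradius 10.5 (constant along its height) (area = (16/2)·10.500²·sin(360°/16) = 337.53 mm²); the r=12 sphere at (0.5, 3) contributes a regular 16-gon of circumradius √(12²−1.6²) = 11.893 (area = (16/2)·11.893²·sin(360°/16) = 433.01 mm²); After the difference (first − rest): starting from the r=10.5 cylinder (337.53 mm²), the r=12 sphere at (0.5, 3) partially overlaps it — only the 311.17 mm² overlap (of its 433.01 mm²) is removed, clipping the outline — area = 26.36 mm²; (whole slice rotated 30° about Z — lengths, areas and connectivity unchanged). So its area = 26.36 mm². Layer 143 is larger (337.53 vs 26.36 mm²).

layer 143 (z = 17.16 mm)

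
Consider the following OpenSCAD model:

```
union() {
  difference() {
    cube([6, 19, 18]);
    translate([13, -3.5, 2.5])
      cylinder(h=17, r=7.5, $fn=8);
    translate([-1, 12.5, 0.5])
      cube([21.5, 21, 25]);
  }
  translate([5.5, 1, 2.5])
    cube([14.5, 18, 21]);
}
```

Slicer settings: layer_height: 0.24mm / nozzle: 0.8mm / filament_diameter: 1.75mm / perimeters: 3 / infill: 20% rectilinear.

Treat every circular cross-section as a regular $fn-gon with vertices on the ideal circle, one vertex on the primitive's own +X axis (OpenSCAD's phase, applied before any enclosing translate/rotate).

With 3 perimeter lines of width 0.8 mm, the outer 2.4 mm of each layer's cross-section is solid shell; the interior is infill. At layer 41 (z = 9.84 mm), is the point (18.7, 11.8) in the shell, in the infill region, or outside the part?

At z = 9.84 mm: the 6×19 cube contributes its full rectangle; the r=7.5 cylinder at (13, -3.5) contributes a regular 8-gon of circumradius 7.5; the cube at (-1, 12.5) is present — its section is the full 21.5×21 rectangle; After the difference (first − rest): starting from the 6×19 cube, the r=7.5 cylinder at (13, -3.5) misses the remaining region (no effect); the 21.5×21 cube at (-1, 12.5) partially overlaps it — only the 39.00 mm² overlap (of its 451.50 mm²) is removed, clipping the outline — 1 connected region; the cube at (5.5, 1) (footprint 14.5×18) is included at this height; Taking the union: the regions partially overlap (shared area 5.75 mm²), so overlapping operands fuse into one piece — 1 connected region. Overall, the cross-section is a single solid region. The nearest boundary edge runs (20.00, 19.00)→(20.00, 1.00); distance from the point to it = 1.30 mm. The point is inside the cross-section, 1.30 mm from the nearest boundary — within the 2.4 mm shell band (3 × 0.8).

shell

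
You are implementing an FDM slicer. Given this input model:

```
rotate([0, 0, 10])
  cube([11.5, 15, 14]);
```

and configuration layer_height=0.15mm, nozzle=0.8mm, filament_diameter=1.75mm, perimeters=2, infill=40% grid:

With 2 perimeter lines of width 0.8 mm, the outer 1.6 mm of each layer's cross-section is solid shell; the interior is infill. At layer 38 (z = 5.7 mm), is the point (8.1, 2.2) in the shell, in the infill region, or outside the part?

At z = 5.7 mm: the cube (footprint 11.5×15) is included at this height; (whole slice rotated 10° about Z — lengths, areas and connectivity unchanged). Overall, the cross-section is a single solid region. Undo the 10° rotation: the query point maps to (8.359, 0.760) in the un-rotated model frame. The nearest boundary edge runs (0.00, 0.00)→(11.50, 0.00); distance from the point to it = 0.76 mm. The point is inside the cross-section, 0.76 mm from the nearest boundary — within the 1.6 mm shell band (2 × 0.8).

shell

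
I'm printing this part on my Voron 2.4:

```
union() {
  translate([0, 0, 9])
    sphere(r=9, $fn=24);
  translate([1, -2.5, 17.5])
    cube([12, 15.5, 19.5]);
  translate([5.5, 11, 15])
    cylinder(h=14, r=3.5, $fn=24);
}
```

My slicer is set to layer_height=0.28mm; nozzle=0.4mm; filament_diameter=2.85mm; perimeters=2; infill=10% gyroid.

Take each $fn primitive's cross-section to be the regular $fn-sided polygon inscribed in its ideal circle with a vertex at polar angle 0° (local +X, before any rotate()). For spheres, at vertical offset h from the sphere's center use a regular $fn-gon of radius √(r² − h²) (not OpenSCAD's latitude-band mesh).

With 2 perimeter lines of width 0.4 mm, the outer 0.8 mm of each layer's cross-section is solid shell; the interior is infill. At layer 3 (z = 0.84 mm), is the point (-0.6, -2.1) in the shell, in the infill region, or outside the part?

infill

At z = 0.84 mm: the sphere: section is a regular 24-gon, circumradius = √(r²−h²) = √(9²−8.16²) = 3.797; the cube at (1, -2.5) does not reach this height (z outside [17.5, 37]); the cylinder at (5.5, 11) is absent (z outside [15, 29]); Merging all regions: only the r=9 sphere is present, so the union is just that shape — 1 connected region. Overall, the cross-section is a single solid region. The nearest boundary edge runs (-1.90, -3.29)→(-0.98, -3.67); distance from the point to it = 1.59 mm. The point is inside the cross-section and 1.59 mm from the nearest boundary — more than the 0.8 mm shell width (2 × 0.4), so it's in the infill interior.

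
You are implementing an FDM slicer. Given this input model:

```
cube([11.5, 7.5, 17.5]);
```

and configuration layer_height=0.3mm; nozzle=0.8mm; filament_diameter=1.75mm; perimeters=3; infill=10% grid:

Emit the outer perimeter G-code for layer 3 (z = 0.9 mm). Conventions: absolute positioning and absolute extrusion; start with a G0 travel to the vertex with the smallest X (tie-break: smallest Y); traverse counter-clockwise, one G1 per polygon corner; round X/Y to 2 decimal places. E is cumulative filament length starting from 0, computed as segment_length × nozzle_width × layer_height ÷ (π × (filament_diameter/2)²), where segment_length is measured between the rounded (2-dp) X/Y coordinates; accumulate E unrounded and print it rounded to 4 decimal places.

G0 X0.00 Y0.00 Z0.90
G1 X11.50 Y0.00 E1.1475
G1 X11.50 Y7.50 E1.8958
G1 X0.00 Y7.50 E3.0433
G1 X0.00 Y0.00 E3.7917

At z = 0.9 mm: the cube is present — its section is the full 11.5×7.5 rectangle. The outline is a single polygon with 4 vertices. Extrusion per mm of travel: 0.8 × 0.3 / (π × 0.875²) = 0.099780. Accumulating E over each segment gives final E = 3.7917.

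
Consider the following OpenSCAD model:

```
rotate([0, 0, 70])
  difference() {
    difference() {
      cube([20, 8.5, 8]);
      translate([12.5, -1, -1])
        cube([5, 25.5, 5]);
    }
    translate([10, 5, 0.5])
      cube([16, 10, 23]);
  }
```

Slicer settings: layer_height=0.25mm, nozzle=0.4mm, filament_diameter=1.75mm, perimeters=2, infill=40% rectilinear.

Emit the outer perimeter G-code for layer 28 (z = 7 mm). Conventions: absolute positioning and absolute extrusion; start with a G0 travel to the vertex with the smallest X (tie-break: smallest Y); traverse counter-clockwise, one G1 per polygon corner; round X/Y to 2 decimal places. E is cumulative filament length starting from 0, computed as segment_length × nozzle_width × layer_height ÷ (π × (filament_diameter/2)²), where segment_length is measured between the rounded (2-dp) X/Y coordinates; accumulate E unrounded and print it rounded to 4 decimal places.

G0 X-7.99 Y2.91 Z7.00
G1 X0.00 Y0.00 E0.3535
G1 X6.84 Y18.79 E1.1849
G1 X2.14 Y20.50 E1.3928
G1 X-1.28 Y11.11 E1.8083
G1 X-4.57 Y12.30 E1.9537
G1 X-7.99 Y2.91 E2.3692

At z = 7 mm: the cube (footprint 20×8.5) is included at this height; the cube at (12.5, -1) is absent (z outside [-1, 4]); Subtracting the remaining from the first: none of the subtracted shapes is present at this height, so the 20×8.5 cube is unchanged — 1 connected region; the cube at (10, 5) (footprint 16×10) is included at this height; Subtracting the remaining from the first: starting from the result so far, the 16×10 cube at (10, 5) partially overlaps it — only the 35.00 mm² overlap (of its 160.00 mm²) is removed, clipping the outline — 1 connected region; (rotated 70° about Z; rotation is an isometry so areas/perimeters/island counts are preserved). The outline is a single polygon with 6 vertices. Extrusion per mm of travel: 0.4 × 0.25 / (π × 0.875²) = 0.041575. Accumulating E over each segment gives final E = 2.3692.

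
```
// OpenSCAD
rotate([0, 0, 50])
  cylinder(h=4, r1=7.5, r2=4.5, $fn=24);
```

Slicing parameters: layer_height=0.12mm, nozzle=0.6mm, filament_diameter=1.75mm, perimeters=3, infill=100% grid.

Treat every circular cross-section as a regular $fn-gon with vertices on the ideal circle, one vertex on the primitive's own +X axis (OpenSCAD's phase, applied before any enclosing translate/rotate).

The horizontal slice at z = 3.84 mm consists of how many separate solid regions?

1

At z = 3.84 mm: the cone contributes a regular 24-gon of circumradius 4.620 (interpolated between r1=7.5 and r2=4.5 at t=0.960); (whole slice rotated 50° about Z — lengths, areas and connectivity unchanged). The result has 1 disconnected region.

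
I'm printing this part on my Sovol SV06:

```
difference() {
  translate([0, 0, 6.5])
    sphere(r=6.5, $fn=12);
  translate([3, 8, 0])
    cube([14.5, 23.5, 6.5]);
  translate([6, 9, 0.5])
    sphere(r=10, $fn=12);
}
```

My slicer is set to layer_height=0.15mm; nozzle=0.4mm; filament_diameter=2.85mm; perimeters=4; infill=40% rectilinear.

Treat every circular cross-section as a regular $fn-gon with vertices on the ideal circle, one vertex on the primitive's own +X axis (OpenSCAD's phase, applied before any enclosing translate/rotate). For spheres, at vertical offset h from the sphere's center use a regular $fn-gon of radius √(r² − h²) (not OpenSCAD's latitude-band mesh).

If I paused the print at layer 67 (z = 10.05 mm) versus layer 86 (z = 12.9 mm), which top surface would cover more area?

layer 67 (z = 10.05 mm)

Layer 67 (z = 10.05): the r=6.5 sphere contributes a regular 12-gon of circumradius √(6.5²−3.55²) = 5.445 (area = (12/2)·5.445²·sin(360°/12) = 88.94 mm²); the cube at (3, 8) is not intersected at this z (z outside [0, 6.5]); the r=10 sphere at (6, 9) slices to a regular 12-gon of circumradius 2.966 (√(r²−h²) with h=9.55 from center) (area = (12/2)·2.966²·sin(360°/12) = 26.39 mm²); Taking the first minus the rest: starting from the r=6.5 sphere (88.94 mm²), the r=10 sphere at (6, 9) misses the remaining region (no effect) — area = 88.94 mm². So its area = 88.94 mm². Layer 86 (z = 12.9): the sphere: section is a regular 12-gon, circumradius = √(r²−h²) = √(6.5²−6.4²) = 1.136 (area = (12/2)·1.136²·sin(360°/12) = 3.87 mm²); the cube at (3, 8) is absent (z outside [0, 6.5]); the sphere at (6, 9) is absent (|z−center|=12.400 > r=10); After the difference (first − rest): none of the subtracted shapes is present at this height, so the r=6.5 sphere is unchanged — area = 3.87 mm². So its area = 3.87 mm². Layer 67 is larger (88.94 vs 3.87 mm²).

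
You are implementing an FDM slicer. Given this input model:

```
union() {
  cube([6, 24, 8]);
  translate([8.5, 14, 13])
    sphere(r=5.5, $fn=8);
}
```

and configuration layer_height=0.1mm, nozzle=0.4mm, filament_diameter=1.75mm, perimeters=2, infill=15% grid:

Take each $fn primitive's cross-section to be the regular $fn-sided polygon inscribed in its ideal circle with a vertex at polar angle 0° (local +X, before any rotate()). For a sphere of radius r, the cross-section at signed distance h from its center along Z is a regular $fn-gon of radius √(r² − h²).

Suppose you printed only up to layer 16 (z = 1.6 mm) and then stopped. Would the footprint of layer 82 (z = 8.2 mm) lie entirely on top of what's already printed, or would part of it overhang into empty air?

Compare the two slices. At z = 1.6: the 6×24 cube contributes its full rectangle (area 144.00 mm²); the sphere at (8.5, 14) does not reach this height (|z−center|=11.400 > r=5.5); Merging all regions: only the 6×24 cube is present, so the union is just that shape — area = 144.00 mm². At z = 8.2: the cube is absent (z outside [0, 8]); the sphere at (8.5, 14): section is a regular 8-gon, circumradius = √(r²−h²) = √(5.5²−4.8²) = 2.685 (area = (8/2)·2.685²·sin(360°/8) = 20.39 mm²); Taking the union: only the r=5.5 sphere at (8.5, 14) is present, so the union is just that shape — area = 20.39 mm². Checking containment: at z = 8.2 the cross-section extends beyond the z = 1.6 cross-section by about 20.31 mm².

part overhangs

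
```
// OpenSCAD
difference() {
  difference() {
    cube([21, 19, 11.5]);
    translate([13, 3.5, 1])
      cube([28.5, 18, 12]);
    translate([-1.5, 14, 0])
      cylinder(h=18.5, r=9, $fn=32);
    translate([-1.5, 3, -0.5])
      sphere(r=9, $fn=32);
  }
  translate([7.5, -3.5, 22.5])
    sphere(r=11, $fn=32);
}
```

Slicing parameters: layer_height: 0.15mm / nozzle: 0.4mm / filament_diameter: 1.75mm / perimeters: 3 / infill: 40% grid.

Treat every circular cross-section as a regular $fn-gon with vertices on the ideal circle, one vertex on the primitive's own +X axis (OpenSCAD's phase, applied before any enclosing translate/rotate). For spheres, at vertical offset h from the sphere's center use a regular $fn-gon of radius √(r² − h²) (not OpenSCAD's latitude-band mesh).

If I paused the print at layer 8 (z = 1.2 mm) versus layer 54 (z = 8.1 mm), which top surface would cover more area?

Layer 8 (z = 1.2): the 21×19 cube contributes its full rectangle (area 399.00 mm²); the cube at (13, 3.5) is present — its section is the full 28.5×18 rectangle (area 513.00 mm²); the r=9 cylinder at (-1.5, 14) contributes a regular 32-gon of circumradius 9 (area = (32/2)·9.000²·sin(360°/32) = 252.84 mm²); the r=9 sphere at (-1.5, 3) contributes a regular 32-gon of circumradius √(9²−1.7²) = 8.838 (area = (32/2)·8.838²·sin(360°/32) = 243.82 mm²); Taking the first minus the rest: starting from the 21×19 cube (399.00 mm²), the 28.5×18 cube at (13, 3.5) partially overlaps it — only the 124.00 mm² overlap (of its 513.00 mm²) is removed, clipping the outline; the r=9 cylinder at (-1.5, 14) partially overlaps it — only the 84.73 mm² overlap (of its 252.84 mm²) is removed, clipping the outline; the r=9 sphere at (-1.5, 3) partially overlaps it — only the 46.24 mm² overlap (of its 243.82 mm²) is removed, clipping the outline — area = 144.03 mm²; the sphere at (7.5, -3.5) does not reach this height (|z−center|=21.300 > r=11); Subtracting the remaining from the first: none of the subtracted shapes is present at this height, so that combined region is unchanged — area = 144.03 mm². So its area = 144.03 mm². Layer 54 (z = 8.1): the 21×19 cube contributes its full rectangle (area 399.00 mm²); the cube at (13, 3.5) (footprint 28.5×18) is included at this height (area 513.00 mm²); the r=9 cylinder at (-1.5, 14) contributes a regular 32-gon of circumradius 9 (area = (32/2)·9.000²·sin(360°/32) = 252.84 mm²); the r=9 sphere at (-1.5, 3) slices to a regular 32-gon of circumradius 2.653 (√(r²−h²) with h=8.6 from center) (area = (32/2)·2.653²·sin(360°/32) = 21.97 mm²); Subtracting the remaining from the first: starting from the 21×19 cube (399.00 mm²), the 28.5×18 cube at (13, 3.5) partially overlaps it — only the 124.00 mm² overlap (of its 513.00 mm²) is removed, clipping the outline; the r=9 cylinder at (-1.5, 14) partially overlaps it — only the 84.73 mm² overlap (of its 252.84 mm²) is removed, clipping the outline; the r=9 sphere at (-1.5, 3) partially overlaps it — only the 3.50 mm² overlap (of its 21.97 mm²) is removed, clipping the outline — area = 186.77 mm²; the sphere at (7.5, -3.5) does not reach this height (|z−center|=14.400 > r=11); After the difference (first − rest): none of the subtracted shapes is present at this height, so the result so far is unchanged — area = 186.77 mm². So its area = 186.77 mm². Layer 54 is larger (186.77 vs 144.03 mm²).

layer 54 (z = 8.1 mm)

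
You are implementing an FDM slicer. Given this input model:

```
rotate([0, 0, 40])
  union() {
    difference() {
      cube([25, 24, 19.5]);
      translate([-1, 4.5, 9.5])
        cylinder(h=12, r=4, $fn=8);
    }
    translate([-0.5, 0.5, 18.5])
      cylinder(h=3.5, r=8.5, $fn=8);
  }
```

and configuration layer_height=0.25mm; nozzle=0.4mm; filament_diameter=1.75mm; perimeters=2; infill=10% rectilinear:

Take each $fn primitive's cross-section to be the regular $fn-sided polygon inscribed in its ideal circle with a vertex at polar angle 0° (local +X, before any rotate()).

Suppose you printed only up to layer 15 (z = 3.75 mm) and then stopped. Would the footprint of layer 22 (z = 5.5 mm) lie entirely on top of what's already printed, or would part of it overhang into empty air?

Compare the two slices. At z = 3.75: the cube (footprint 25×24) is included at this height (area 600.00 mm²); the cylinder at (-1, 4.5) is absent (z outside [9.5, 21.5]); Subtracting the remaining from the first: none of the subtracted shapes is present at this height, so the 25×24 cube is unchanged — area = 600.00 mm²; the cylinder at (-0.5, 0.5) is absent (z outside [18.5, 22]); Taking the union: only that combined region is present, so the union is just that shape — area = 600.00 mm²; (rotated 40° about Z; rotation is an isometry so areas/perimeters/island counts are preserved). At z = 5.5: the 25×24 cube contributes its full rectangle (area 600.00 mm²); the cylinder at (-1, 4.5) is not intersected at this z (z outside [9.5, 21.5]); Taking the first minus the rest: none of the subtracted shapes is present at this height, so the 25×24 cube is unchanged — area = 600.00 mm²; the cylinder at (-0.5, 0.5) is not intersected at this z (z outside [18.5, 22]); Combining (union): only the result so far is present, so the union is just that shape — area = 600.00 mm²; (rotated 40° about Z; rotation is an isometry so areas/perimeters/island counts are preserved). Checking containment: the cross-section at z = 5.5 is a subset of the cross-section at z = 3.75.

entirely on top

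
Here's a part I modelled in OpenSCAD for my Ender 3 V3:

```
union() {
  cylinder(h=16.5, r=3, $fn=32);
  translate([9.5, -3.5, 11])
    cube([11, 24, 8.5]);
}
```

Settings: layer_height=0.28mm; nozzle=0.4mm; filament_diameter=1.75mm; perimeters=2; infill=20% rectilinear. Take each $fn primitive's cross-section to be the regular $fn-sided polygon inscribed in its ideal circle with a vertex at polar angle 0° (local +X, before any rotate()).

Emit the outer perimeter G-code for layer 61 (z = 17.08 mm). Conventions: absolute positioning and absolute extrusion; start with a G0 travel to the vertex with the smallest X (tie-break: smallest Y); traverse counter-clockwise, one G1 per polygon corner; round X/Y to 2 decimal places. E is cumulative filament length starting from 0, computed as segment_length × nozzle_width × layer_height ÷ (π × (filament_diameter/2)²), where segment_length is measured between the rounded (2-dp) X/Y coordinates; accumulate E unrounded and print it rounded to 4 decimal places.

G0 X9.50 Y-3.50 Z17.08
G1 X20.50 Y-3.50 E0.5122
G1 X20.50 Y20.50 E1.6297
G1 X9.50 Y20.50 E2.1420
G1 X9.50 Y-3.50 E3.2595

At z = 17.08 mm: the cylinder is not intersected at this z (z outside [0, 16.5]); the cube at (9.5, -3.5) is present — its section is the full 11×24 rectangle; Combining (union): only the 11×24 cube at (9.5, -3.5) is present, so the union is just that shape — 1 connected region. The outline is a single polygon with 4 vertices. Extrusion per mm of travel: 0.4 × 0.28 / (π × 0.875²) = 0.046564. Accumulating E over each segment gives final E = 3.2595.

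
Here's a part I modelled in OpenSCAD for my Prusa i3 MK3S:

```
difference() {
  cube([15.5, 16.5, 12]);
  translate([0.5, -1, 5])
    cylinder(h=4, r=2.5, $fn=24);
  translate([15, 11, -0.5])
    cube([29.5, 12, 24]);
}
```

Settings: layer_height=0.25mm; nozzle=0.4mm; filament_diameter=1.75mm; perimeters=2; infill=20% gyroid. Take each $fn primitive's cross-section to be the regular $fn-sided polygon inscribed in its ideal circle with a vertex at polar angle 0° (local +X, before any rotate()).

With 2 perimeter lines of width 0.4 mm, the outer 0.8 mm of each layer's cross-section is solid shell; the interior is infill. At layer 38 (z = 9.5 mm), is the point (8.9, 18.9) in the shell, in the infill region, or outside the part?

outside

At z = 9.5 mm: the cube is present — its section is the full 15.5×16.5 rectangle; the cylinder at (0.5, -1) is not intersected at this z (z outside [5, 9]); the 29.5×12 cube at (15, 11) contributes its full rectangle; Taking the first minus the rest: starting from the 15.5×16.5 cube, the 29.5×12 cube at (15, 11) partially overlaps it — only the 2.75 mm² overlap (of its 354.00 mm²) is removed, clipping the outline — 1 connected region. Overall, the cross-section is a single solid region. The nearest boundary edge runs (0.00, 16.50)→(15.00, 16.50); distance from the point to it = 2.40 mm. The point is not inside any of the regions above, so it lies outside the cross-section (2.40 mm from the nearest boundary).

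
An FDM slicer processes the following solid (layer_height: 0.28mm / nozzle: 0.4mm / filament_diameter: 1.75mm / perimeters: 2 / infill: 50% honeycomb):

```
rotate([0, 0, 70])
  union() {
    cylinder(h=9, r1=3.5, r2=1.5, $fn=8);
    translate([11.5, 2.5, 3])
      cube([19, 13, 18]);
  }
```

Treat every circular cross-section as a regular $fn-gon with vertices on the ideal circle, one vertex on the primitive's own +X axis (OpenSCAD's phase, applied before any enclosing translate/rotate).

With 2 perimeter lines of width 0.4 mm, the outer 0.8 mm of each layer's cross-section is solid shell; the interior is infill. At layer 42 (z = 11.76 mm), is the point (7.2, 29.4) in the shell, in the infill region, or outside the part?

At z = 11.76 mm: the cone is not intersected at this z (z outside [0, 9]); the 19×13 cube at (11.5, 2.5) contributes its full rectangle; Merging all regions: only the 19×13 cube at (11.5, 2.5) is present, so the union is just that shape — 1 connected region; (rotated 70° about Z; rotation is an isometry so areas/perimeters/island counts are preserved). Overall, the cross-section is a single solid region. Undo the 70° rotation: the query point maps to (30.090, 3.290) in the un-rotated model frame. The nearest boundary edge runs (30.50, 2.50)→(30.50, 15.50); distance from the point to it = 0.41 mm. The point is inside the cross-section, 0.41 mm from the nearest boundary — within the 0.8 mm shell band (2 × 0.4).

shell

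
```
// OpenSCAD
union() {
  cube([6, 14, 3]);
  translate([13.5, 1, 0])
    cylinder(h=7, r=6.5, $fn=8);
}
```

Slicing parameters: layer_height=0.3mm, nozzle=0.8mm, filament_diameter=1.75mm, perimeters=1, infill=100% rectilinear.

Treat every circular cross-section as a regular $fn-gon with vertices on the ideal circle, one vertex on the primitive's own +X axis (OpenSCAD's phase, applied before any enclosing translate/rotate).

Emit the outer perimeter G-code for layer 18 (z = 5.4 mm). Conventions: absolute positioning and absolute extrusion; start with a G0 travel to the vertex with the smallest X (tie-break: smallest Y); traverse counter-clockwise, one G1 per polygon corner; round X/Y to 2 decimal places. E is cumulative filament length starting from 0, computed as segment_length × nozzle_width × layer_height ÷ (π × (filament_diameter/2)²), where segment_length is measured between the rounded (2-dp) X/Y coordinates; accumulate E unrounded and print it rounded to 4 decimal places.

At z = 5.4 mm: the cube is not intersected at this z (z outside [0, 3]); the cylinder at (13.5, 1): section is a regular 8-gon, circumradius r=6.5; Merging all regions: only the r=6.5 cylinder at (13.5, 1) is present, so the union is just that shape — 1 connected region. The outline is a single polygon with 8 vertices. Extrusion per mm of travel: 0.8 × 0.3 / (π × 0.875²) = 0.099780. Accumulating E over each segment gives final E = 3.9728.

G0 X7.00 Y1.00 Z5.40
G1 X8.90 Y-3.60 E0.4966
G1 X13.50 Y-5.50 E0.9932
G1 X18.10 Y-3.60 E1.4898
G1 X20.00 Y1.00 E1.9864
G1 X18.10 Y5.60 E2.4830
G1 X13.50 Y7.50 E2.9796
G1 X8.90 Y5.60 E3.4762
G1 X7.00 Y1.00 E3.9728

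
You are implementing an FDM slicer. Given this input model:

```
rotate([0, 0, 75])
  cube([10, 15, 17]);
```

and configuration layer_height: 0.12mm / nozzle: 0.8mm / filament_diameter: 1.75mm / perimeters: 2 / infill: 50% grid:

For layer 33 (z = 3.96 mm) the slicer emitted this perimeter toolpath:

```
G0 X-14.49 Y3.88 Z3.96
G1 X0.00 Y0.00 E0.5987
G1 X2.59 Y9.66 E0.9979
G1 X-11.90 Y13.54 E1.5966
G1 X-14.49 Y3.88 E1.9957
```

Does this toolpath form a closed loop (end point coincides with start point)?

Start point (G0): (-14.49, 3.88). End point (last G1): the path returns to the start — closed.

yes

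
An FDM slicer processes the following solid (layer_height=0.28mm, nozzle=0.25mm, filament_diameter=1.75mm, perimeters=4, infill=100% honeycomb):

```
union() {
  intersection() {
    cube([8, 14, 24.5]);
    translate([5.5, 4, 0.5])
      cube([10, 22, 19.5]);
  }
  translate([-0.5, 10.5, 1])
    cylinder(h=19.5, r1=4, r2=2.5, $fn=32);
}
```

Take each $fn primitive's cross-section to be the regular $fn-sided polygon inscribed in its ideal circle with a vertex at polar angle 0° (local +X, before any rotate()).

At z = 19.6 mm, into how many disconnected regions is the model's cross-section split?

At z = 19.6 mm: the cube is present — its section is the full 8×14 rectangle; the cube at (5.5, 4) is present — its section is the full 10×22 rectangle; Keeping only the common overlap: the 10×22 cube at (5.5, 4) partially overlaps the 8×14 cube; clipping to the common part keeps 25.00 mm² — 1 connected region; the cone at (-0.5, 10.5) (r1=4→r2=2.5) has section circumradius 2.569 here — a regular 32-gon; Combining (union): the 2 present regions are separate (no shared area or edge), so areas and boundary lengths simply add and each stays a separate island — 2 connected regions. The result has 2 disconnected regions.

2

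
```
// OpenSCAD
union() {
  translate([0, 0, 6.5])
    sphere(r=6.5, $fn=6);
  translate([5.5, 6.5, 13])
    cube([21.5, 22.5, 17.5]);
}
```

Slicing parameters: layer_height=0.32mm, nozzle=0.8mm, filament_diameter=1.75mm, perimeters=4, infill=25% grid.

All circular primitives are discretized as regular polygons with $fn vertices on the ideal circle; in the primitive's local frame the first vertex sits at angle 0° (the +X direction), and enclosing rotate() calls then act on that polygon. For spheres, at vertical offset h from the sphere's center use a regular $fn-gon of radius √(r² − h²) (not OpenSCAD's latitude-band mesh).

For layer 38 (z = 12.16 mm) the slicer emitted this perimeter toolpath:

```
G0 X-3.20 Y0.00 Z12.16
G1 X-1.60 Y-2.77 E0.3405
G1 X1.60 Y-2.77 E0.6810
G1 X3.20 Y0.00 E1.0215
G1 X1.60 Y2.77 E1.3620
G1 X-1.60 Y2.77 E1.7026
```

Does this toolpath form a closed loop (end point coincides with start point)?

no

Start point (G0): (-3.20, 0.00). End point (last G1): the path does not return to the start — open.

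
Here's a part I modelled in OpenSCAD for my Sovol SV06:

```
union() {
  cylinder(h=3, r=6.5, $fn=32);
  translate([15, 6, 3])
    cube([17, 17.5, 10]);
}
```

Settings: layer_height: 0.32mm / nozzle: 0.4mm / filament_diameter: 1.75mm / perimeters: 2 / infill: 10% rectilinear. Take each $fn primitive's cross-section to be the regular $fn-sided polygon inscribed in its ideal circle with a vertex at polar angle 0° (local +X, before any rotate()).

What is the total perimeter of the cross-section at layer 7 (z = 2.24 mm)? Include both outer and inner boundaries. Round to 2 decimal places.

At z = 2.24 mm: the r=6.5 cylinder gives a regular 32-gon of circumradius 6.5 (constant along its height) (perimeter = 2·32·6.500·sin(180°/32) = 40.78 mm); the cube at (15, 6) is absent (z outside [3, 13]); Combining (union): only the r=6.5 cylinder is present, so the union is just that shape — boundary = 40.78 mm. Overall, the cross-section is a single solid region. Total boundary length (outer) = 40.78 mm.

40.78 mm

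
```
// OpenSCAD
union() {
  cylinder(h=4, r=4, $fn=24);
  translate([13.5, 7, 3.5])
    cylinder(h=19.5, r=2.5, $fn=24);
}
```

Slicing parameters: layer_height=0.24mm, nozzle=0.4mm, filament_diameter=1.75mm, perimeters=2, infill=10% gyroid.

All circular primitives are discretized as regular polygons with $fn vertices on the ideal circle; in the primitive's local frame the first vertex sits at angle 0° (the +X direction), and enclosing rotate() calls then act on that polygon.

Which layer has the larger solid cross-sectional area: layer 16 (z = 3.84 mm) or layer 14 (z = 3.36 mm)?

layer 16 (z = 3.84 mm)

Layer 16 (z = 3.84): the r=4 cylinder contributes a regular 24-gon of circumradius 4 (area = (24/2)·4.000²·sin(360°/24) = 49.69 mm²); the r=2.5 cylinder at (13.5, 7) gives a regular 24-gon of circumradius 2.5 (constant along its height) (area = (24/2)·2.500²·sin(360°/24) = 19.41 mm²); Merging all regions: the 2 present regions are separate (no shared area or edge), so areas and boundary lengths simply add and each stays a separate island — area = 69.10 mm². So its area = 69.10 mm². Layer 14 (z = 3.36): the cylinder: section is a regular 24-gon, circumradius r=4 (area = (24/2)·4.000²·sin(360°/24) = 49.69 mm²); the cylinder at (13.5, 7) is absent (z outside [3.5, 23]); Merging all regions: only the r=4 cylinder is present, so the union is just that shape — area = 49.69 mm². So its area = 49.69 mm². Layer 16 is larger (69.10 vs 49.69 mm²).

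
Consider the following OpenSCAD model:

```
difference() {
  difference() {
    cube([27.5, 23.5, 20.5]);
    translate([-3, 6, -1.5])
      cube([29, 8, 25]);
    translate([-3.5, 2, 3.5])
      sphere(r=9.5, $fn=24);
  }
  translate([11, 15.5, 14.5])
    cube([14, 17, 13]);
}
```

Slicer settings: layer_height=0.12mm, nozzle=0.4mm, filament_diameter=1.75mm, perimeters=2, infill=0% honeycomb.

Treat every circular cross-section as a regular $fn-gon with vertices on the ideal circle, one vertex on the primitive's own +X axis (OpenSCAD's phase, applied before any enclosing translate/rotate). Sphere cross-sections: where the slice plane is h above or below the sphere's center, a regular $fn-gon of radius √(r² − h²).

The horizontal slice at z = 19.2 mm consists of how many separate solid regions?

1

At z = 19.2 mm: the 27.5×23.5 cube contributes its full rectangle; the cube at (-3, 6) is present — its section is the full 29×8 rectangle; the sphere at (-3.5, 2) is not intersected at this z (|z−center|=15.700 > r=9.5); Taking the first minus the rest: starting from the 27.5×23.5 cube, the 29×8 cube at (-3, 6) partially overlaps it — only the 208.00 mm² overlap (of its 232.00 mm²) is removed, clipping the outline — 1 connected region; the cube at (11, 15.5) is present — its section is the full 14×17 rectangle; Subtracting the remaining from the first: starting from that combined region, the 14×17 cube at (11, 15.5) partially overlaps it — only the 112.00 mm² overlap (of its 238.00 mm²) is removed, clipping the outline — 1 connected region. The result has 1 disconnected region.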